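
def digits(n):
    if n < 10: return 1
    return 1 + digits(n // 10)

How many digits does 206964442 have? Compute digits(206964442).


digits(206964442) = 1 + digits(20696444)
digits(20696444) = 1 + digits(2069644)
digits(2069644) = 1 + digits(206964)
digits(206964) = 1 + digits(20696)
digits(20696) = 1 + digits(2069)
digits(2069) = 1 + digits(206)
digits(206) = 1 + digits(20)
digits(20) = 1 + digits(2)
digits(2) = 1  (base case: 2 < 10)
Unwinding: 1 + 1 + 1 + 1 + 1 + 1 + 1 + 1 + 1 = 9

9


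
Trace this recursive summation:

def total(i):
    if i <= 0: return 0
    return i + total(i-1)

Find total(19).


total(19)
= 19 + 18 + 17 + 16 + 15 + 14 + 13 + 12 + 11 + 10 + 9 + 8 + 7 + 6 + 5 + 4 + 3 + 2 + 1 + total(0)
= 19 + 18 + 17 + 16 + 15 + 14 + 13 + 12 + 11 + 10 + 9 + 8 + 7 + 6 + 5 + 4 + 3 + 2 + 1 + 0
= 190

190


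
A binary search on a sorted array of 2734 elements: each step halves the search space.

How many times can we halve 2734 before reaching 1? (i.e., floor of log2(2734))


2734 / 2 = 1367
1367 / 2 = 683
683 / 2 = 341
341 / 2 = 170
170 / 2 = 85
85 / 2 = 42
42 / 2 = 21
21 / 2 = 10
10 / 2 = 5
5 / 2 = 2
2 / 2 = 1
Reached 1 after 11 halvings

11


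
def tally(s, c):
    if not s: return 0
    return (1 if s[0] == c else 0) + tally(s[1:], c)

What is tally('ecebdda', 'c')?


s[0]='e' != 'c' -> 0
s[0]='c' == 'c' -> 1
s[0]='e' != 'c' -> 0
s[0]='b' != 'c' -> 0
s[0]='d' != 'c' -> 0
s[0]='d' != 'c' -> 0
s[0]='a' != 'c' -> 0
Sum: 0 + 1 + 0 + 0 + 0 + 0 + 0 = 1

1


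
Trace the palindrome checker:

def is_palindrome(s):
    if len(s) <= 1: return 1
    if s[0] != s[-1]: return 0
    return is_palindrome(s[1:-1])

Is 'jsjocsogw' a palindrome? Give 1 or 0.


is_palindrome('jsjocsogw'): s[0]='j' != s[-1]='w' -> return 0
Result: 0 (not a palindrome)

0


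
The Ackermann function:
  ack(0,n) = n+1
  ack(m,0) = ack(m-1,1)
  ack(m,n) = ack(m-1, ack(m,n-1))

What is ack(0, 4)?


ack(0, 4) = 5
Result: ack(0, 4) = 5

5


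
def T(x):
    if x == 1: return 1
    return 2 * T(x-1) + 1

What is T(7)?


T(7) = 2 * T(6) + 1
T(6) = 2 * T(5) + 1
T(5) = 2 * T(4) + 1
T(4) = 2 * T(3) + 1
T(3) = 2 * T(2) + 1
T(2) = 2 * T(1) + 1
T(1) = 1  (base case)
T(2) = 2 * 1 + 1 = 3
T(3) = 2 * 3 + 1 = 7
T(4) = 2 * 7 + 1 = 15
T(5) = 2 * 15 + 1 = 31
T(6) = 2 * 31 + 1 = 63
T(7) = 2 * 63 + 1 = 127

127


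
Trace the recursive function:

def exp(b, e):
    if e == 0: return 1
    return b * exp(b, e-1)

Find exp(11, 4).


exp(11, 4)
= 11 * exp(11, 3)
= 11 * 11 * exp(11, 2)
= 11 * 11 * 11 * exp(11, 1)
= 11 * 11 * 11 * 11 * exp(11, 0)
= 11 * 11 * 11 * 11 * 1
= 14641

14641


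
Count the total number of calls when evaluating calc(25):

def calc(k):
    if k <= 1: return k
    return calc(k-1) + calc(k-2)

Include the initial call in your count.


Let C(n) = total calls for calc(n)
C(0) = 1, C(1) = 1
C(2) = 1 + C(1) + C(0) = 1 + 1 + 1 = 3
C(3) = 1 + C(2) + C(1) = 1 + 3 + 1 = 5
C(4) = 1 + C(3) + C(2) = 1 + 5 + 3 = 9
C(5) = 1 + C(4) + C(3) = 1 + 9 + 5 = 15
C(6) = 1 + C(5) + C(4) = 1 + 15 + 9 = 25
C(7) = 1 + C(6) + C(5) = 1 + 25 + 15 = 41
C(8) = 1 + C(7) + C(6) = 1 + 41 + 25 = 67
C(9) = 1 + C(8) + C(7) = 1 + 67 + 41 = 109
C(10) = 1 + C(9) + C(8) = 1 + 109 + 67 = 177
C(11) = 1 + C(10) + C(9) = 1 + 177 + 109 = 287
C(12) = 1 + C(11) + C(10) = 1 + 287 + 177 = 465
C(13) = 1 + C(12) + C(11) = 1 + 465 + 287 = 753
C(14) = 1 + C(13) + C(12) = 1 + 753 + 465 = 1219
C(15) = 1 + C(14) + C(13) = 1 + 1219 + 753 = 1973
C(16) = 1 + C(15) + C(14) = 1 + 1973 + 1219 = 3193
C(17) = 1 + C(16) + C(15) = 1 + 3193 + 1973 = 5167
C(18) = 1 + C(17) + C(16) = 1 + 5167 + 3193 = 8361
C(19) = 1 + C(18) + C(17) = 1 + 8361 + 5167 = 13529
C(20) = 1 + C(19) + C(18) = 1 + 13529 + 8361 = 21891
C(21) = 1 + C(20) + C(19) = 1 + 21891 + 13529 = 35421
C(22) = 1 + C(21) + C(20) = 1 + 35421 + 21891 = 57313
C(23) = 1 + C(22) + C(21) = 1 + 57313 + 35421 = 92735
C(24) = 1 + C(23) + C(22) = 1 + 92735 + 57313 = 150049
C(25) = 1 + C(24) + C(23) = 1 + 150049 + 92735 = 242785

242785


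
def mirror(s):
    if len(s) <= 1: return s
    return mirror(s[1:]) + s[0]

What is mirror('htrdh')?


mirror('htrdh') = mirror('trdh') + 'h'
mirror('trdh') = mirror('rdh') + 't'
mirror('rdh') = mirror('dh') + 'r'
mirror('dh') = mirror('h') + 'd'
mirror('h') = 'h'  (base case)
Concatenating: 'h' + 'd' + 'r' + 't' + 'h' = 'hdrth'

hdrth


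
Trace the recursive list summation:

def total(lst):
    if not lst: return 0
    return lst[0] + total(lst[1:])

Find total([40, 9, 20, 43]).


total([40, 9, 20, 43]) = 40 + total([9, 20, 43])
total([9, 20, 43]) = 9 + total([20, 43])
total([20, 43]) = 20 + total([43])
total([43]) = 43 + total([])
total([]) = 0  (base case)
Total: 40 + 9 + 20 + 43 + 0 = 112

112


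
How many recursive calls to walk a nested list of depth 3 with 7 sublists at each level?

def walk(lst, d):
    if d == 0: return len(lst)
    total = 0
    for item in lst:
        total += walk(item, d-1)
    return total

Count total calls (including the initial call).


At depth 0 (root): 1 call
At depth 1: each of 1 parents calls walk on 7 children = 7 calls
At depth 2: each of 7 parents calls walk on 7 children = 49 calls
At depth 3: each of 49 parents calls walk on 7 children = 343 calls
Total: 1 + 7 + 49 + 343 = 400

400


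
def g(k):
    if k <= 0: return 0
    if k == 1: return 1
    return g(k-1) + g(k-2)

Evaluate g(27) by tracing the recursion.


Computing g(27) bottom-up:
g(0) = 0
g(1) = 1
g(2) = g(1) + g(0) = 1 + 0 = 1
g(3) = g(2) + g(1) = 1 + 1 = 2
g(4) = g(3) + g(2) = 2 + 1 = 3
g(5) = g(4) + g(3) = 3 + 2 = 5
g(6) = g(5) + g(4) = 5 + 3 = 8
g(7) = g(6) + g(5) = 8 + 5 = 13
g(8) = g(7) + g(6) = 13 + 8 = 21
g(9) = g(8) + g(7) = 21 + 13 = 34
g(10) = g(9) + g(8) = 34 + 21 = 55
g(11) = g(10) + g(9) = 55 + 34 = 89
g(12) = g(11) + g(10) = 89 + 55 = 144
g(13) = g(12) + g(11) = 144 + 89 = 233
g(14) = g(13) + g(12) = 233 + 144 = 377
g(15) = g(14) + g(13) = 377 + 233 = 610
g(16) = g(15) + g(14) = 610 + 377 = 987
g(17) = g(16) + g(15) = 987 + 610 = 1597
g(18) = g(17) + g(16) = 1597 + 987 = 2584
g(19) = g(18) + g(17) = 2584 + 1597 = 4181
g(20) = g(19) + g(18) = 4181 + 2584 = 6765
g(21) = g(20) + g(19) = 6765 + 4181 = 10946
g(22) = g(21) + g(20) = 10946 + 6765 = 17711
g(23) = g(22) + g(21) = 17711 + 10946 = 28657
g(24) = g(23) + g(22) = 28657 + 17711 = 46368
g(25) = g(24) + g(23) = 46368 + 28657 = 75025
g(26) = g(25) + g(24) = 75025 + 46368 = 121393
g(27) = g(26) + g(25) = 121393 + 75025 = 196418

196418


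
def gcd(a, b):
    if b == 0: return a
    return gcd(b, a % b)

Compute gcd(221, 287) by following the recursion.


gcd(221, 287) = gcd(287, 221)
gcd(287, 221) = gcd(221, 66)
gcd(221, 66) = gcd(66, 23)
gcd(66, 23) = gcd(23, 20)
gcd(23, 20) = gcd(20, 3)
gcd(20, 3) = gcd(3, 2)
gcd(3, 2) = gcd(2, 1)
gcd(2, 1) = gcd(1, 0)
gcd(1, 0) = 1  (base case)

1


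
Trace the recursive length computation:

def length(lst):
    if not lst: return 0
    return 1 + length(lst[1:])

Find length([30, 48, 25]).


length([30, 48, 25]) = 1 + length([48, 25])
length([48, 25]) = 1 + length([25])
length([25]) = 1 + length([])
length([]) = 0  (base case)
Unwinding: 1 + 1 + 1 + 0 = 3

3


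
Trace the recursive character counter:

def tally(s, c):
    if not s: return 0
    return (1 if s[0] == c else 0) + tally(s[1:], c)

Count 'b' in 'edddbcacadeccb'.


s[0]='e' != 'b' -> 0
s[0]='d' != 'b' -> 0
s[0]='d' != 'b' -> 0
s[0]='d' != 'b' -> 0
s[0]='b' == 'b' -> 1
s[0]='c' != 'b' -> 0
s[0]='a' != 'b' -> 0
s[0]='c' != 'b' -> 0
s[0]='a' != 'b' -> 0
s[0]='d' != 'b' -> 0
s[0]='e' != 'b' -> 0
s[0]='c' != 'b' -> 0
s[0]='c' != 'b' -> 0
s[0]='b' == 'b' -> 1
Sum: 0 + 0 + 0 + 0 + 1 + 0 + 0 + 0 + 0 + 0 + 0 + 0 + 0 + 1 = 2

2


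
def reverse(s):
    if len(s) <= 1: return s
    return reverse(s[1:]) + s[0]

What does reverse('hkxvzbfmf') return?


reverse('hkxvzbfmf') = reverse('kxvzbfmf') + 'h'
reverse('kxvzbfmf') = reverse('xvzbfmf') + 'k'
reverse('xvzbfmf') = reverse('vzbfmf') + 'x'
reverse('vzbfmf') = reverse('zbfmf') + 'v'
reverse('zbfmf') = reverse('bfmf') + 'z'
reverse('bfmf') = reverse('fmf') + 'b'
reverse('fmf') = reverse('mf') + 'f'
reverse('mf') = reverse('f') + 'm'
reverse('f') = 'f'  (base case)
Concatenating: 'f' + 'm' + 'f' + 'b' + 'z' + 'v' + 'x' + 'k' + 'h' = 'fmfbzvxkh'

fmfbzvxkh


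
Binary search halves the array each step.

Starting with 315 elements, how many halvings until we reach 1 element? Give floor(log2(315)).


315 / 2 = 157
157 / 2 = 78
78 / 2 = 39
39 / 2 = 19
19 / 2 = 9
9 / 2 = 4
4 / 2 = 2
2 / 2 = 1
Reached 1 after 8 halvings

8


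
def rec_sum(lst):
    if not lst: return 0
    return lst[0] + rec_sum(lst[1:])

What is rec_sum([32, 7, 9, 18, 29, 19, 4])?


rec_sum([32, 7, 9, 18, 29, 19, 4]) = 32 + rec_sum([7, 9, 18, 29, 19, 4])
rec_sum([7, 9, 18, 29, 19, 4]) = 7 + rec_sum([9, 18, 29, 19, 4])
rec_sum([9, 18, 29, 19, 4]) = 9 + rec_sum([18, 29, 19, 4])
rec_sum([18, 29, 19, 4]) = 18 + rec_sum([29, 19, 4])
rec_sum([29, 19, 4]) = 29 + rec_sum([19, 4])
rec_sum([19, 4]) = 19 + rec_sum([4])
rec_sum([4]) = 4 + rec_sum([])
rec_sum([]) = 0  (base case)
Total: 32 + 7 + 9 + 18 + 29 + 19 + 4 + 0 = 118

118


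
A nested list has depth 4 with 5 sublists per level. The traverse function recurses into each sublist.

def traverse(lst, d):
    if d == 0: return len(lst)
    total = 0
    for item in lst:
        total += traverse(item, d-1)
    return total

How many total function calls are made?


At depth 0 (root): 1 call
At depth 1: each of 1 parents calls traverse on 5 children = 5 calls
At depth 2: each of 5 parents calls traverse on 5 children = 25 calls
At depth 3: each of 25 parents calls traverse on 5 children = 125 calls
At depth 4: each of 125 parents calls traverse on 5 children = 625 calls
Total: 1 + 5 + 25 + 125 + 625 = 781

781


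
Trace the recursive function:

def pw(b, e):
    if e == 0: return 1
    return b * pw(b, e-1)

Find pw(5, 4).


pw(5, 4)
= 5 * pw(5, 3)
= 5 * 5 * pw(5, 2)
= 5 * 5 * 5 * pw(5, 1)
= 5 * 5 * 5 * 5 * pw(5, 0)
= 5 * 5 * 5 * 5 * 1
= 625

625


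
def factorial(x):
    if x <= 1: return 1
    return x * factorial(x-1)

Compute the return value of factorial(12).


factorial(12)
= 12 * factorial(11)
= 12 * 11 * factorial(10)
= 12 * 11 * 10 * factorial(9)
= 12 * 11 * 10 * 9 * factorial(8)
= 12 * 11 * 10 * 9 * 8 * factorial(7)
= 12 * 11 * 10 * 9 * 8 * 7 * factorial(6)
= 12 * 11 * 10 * 9 * 8 * 7 * 6 * factorial(5)
= 12 * 11 * 10 * 9 * 8 * 7 * 6 * 5 * factorial(4)
= 12 * 11 * 10 * 9 * 8 * 7 * 6 * 5 * 4 * factorial(3)
= 12 * 11 * 10 * 9 * 8 * 7 * 6 * 5 * 4 * 3 * factorial(2)
= 12 * 11 * 10 * 9 * 8 * 7 * 6 * 5 * 4 * 3 * 2 * factorial(1)
= 12 * 11 * 10 * 9 * 8 * 7 * 6 * 5 * 4 * 3 * 2 * 1
= 479001600

479001600


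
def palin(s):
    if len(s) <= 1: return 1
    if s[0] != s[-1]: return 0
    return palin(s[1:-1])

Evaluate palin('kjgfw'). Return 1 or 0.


palin('kjgfw'): s[0]='k' != s[-1]='w' -> return 0
Result: 0 (not a palindrome)

0


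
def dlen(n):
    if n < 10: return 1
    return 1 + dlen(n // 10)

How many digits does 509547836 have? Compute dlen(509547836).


dlen(509547836) = 1 + dlen(50954783)
dlen(50954783) = 1 + dlen(5095478)
dlen(5095478) = 1 + dlen(509547)
dlen(509547) = 1 + dlen(50954)
dlen(50954) = 1 + dlen(5095)
dlen(5095) = 1 + dlen(509)
dlen(509) = 1 + dlen(50)
dlen(50) = 1 + dlen(5)
dlen(5) = 1  (base case: 5 < 10)
Unwinding: 1 + 1 + 1 + 1 + 1 + 1 + 1 + 1 + 1 = 9

9


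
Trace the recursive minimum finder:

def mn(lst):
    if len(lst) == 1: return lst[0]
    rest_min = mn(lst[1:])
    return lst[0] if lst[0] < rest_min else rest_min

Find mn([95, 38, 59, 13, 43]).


mn([95, 38, 59, 13, 43]): compare 95 with mn([38, 59, 13, 43])
mn([38, 59, 13, 43]): compare 38 with mn([59, 13, 43])
mn([59, 13, 43]): compare 59 with mn([13, 43])
mn([13, 43]): compare 13 with mn([43])
mn([43]) = 43  (base case)
Compare 13 with 43 -> 13
Compare 59 with 13 -> 13
Compare 38 with 13 -> 13
Compare 95 with 13 -> 13

13


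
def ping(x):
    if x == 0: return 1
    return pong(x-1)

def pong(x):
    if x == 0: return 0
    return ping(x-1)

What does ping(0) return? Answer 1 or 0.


ping(0) = 1  (base case)
Result: 1

1


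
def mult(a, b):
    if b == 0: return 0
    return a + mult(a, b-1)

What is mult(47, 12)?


mult(47, 12) = 47 + mult(47, 11)
mult(47, 11) = 47 + mult(47, 10)
mult(47, 10) = 47 + mult(47, 9)
mult(47, 9) = 47 + mult(47, 8)
mult(47, 8) = 47 + mult(47, 7)
mult(47, 7) = 47 + mult(47, 6)
mult(47, 6) = 47 + mult(47, 5)
mult(47, 5) = 47 + mult(47, 4)
mult(47, 4) = 47 + mult(47, 3)
mult(47, 3) = 47 + mult(47, 2)
mult(47, 2) = 47 + mult(47, 1)
mult(47, 1) = 47 + mult(47, 0)
mult(47, 0) = 0  (base case)
Total: 47 + 47 + 47 + 47 + 47 + 47 + 47 + 47 + 47 + 47 + 47 + 47 + 0 = 564

564


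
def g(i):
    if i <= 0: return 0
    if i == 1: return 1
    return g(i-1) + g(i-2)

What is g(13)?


Computing g(13) bottom-up:
g(0) = 0
g(1) = 1
g(2) = g(1) + g(0) = 1 + 0 = 1
g(3) = g(2) + g(1) = 1 + 1 = 2
g(4) = g(3) + g(2) = 2 + 1 = 3
g(5) = g(4) + g(3) = 3 + 2 = 5
g(6) = g(5) + g(4) = 5 + 3 = 8
g(7) = g(6) + g(5) = 8 + 5 = 13
g(8) = g(7) + g(6) = 13 + 8 = 21
g(9) = g(8) + g(7) = 21 + 13 = 34
g(10) = g(9) + g(8) = 34 + 21 = 55
g(11) = g(10) + g(9) = 55 + 34 = 89
g(12) = g(11) + g(10) = 89 + 55 = 144
g(13) = g(12) + g(11) = 144 + 89 = 233

233


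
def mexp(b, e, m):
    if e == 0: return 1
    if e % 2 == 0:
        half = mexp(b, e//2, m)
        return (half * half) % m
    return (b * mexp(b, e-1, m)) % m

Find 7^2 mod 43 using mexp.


mexp(7, 2, 43): e is even, compute mexp(7, 1, 43)
  mexp(7, 1, 43): e is odd, compute mexp(7, 0, 43)
    mexp(7, 0, 43) = 1
  (7 * 1) % 43 = 7
half=7, (7*7) % 43 = 6

6


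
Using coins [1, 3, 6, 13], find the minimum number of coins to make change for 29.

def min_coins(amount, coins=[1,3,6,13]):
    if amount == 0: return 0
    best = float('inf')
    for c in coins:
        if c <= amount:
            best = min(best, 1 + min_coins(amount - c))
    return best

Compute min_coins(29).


Building up with DP:
min_coins(0) = 0
min_coins(1) = min(1+min_coins(0)=1+0=1) = 1
min_coins(2) = min(1+min_coins(1)=1+1=2) = 2
min_coins(3) = min(1+min_coins(2)=1+2=3, 1+min_coins(0)=1+0=1) = 1
min_coins(4) = min(1+min_coins(3)=1+1=2, 1+min_coins(1)=1+1=2) = 2
min_coins(5) = min(1+min_coins(4)=1+2=3, 1+min_coins(2)=1+2=3) = 3
min_coins(6) = min(1+min_coins(5)=1+3=4, 1+min_coins(3)=1+1=2, 1+min_coins(0)=1+0=1) = 1
min_coins(7) = min(1+min_coins(6)=1+1=2, 1+min_coins(4)=1+2=3, 1+min_coins(1)=1+1=2) = 2
min_coins(8) = min(1+min_coins(7)=1+2=3, 1+min_coins(5)=1+3=4, 1+min_coins(2)=1+2=3) = 3
min_coins(9) = min(1+min_coins(8)=1+3=4, 1+min_coins(6)=1+1=2, 1+min_coins(3)=1+1=2) = 2
min_coins(10) = min(1+min_coins(9)=1+2=3, 1+min_coins(7)=1+2=3, 1+min_coins(4)=1+2=3) = 3
min_coins(11) = min(1+min_coins(10)=1+3=4, 1+min_coins(8)=1+3=4, 1+min_coins(5)=1+3=4) = 4
min_coins(12) = min(1+min_coins(11)=1+4=5, 1+min_coins(9)=1+2=3, 1+min_coins(6)=1+1=2) = 2
min_coins(13) = min(1+min_coins(12)=1+2=3, 1+min_coins(10)=1+3=4, 1+min_coins(7)=1+2=3, 1+min_coins(0)=1+0=1) = 1
min_coins(14) = min(1+min_coins(13)=1+1=2, 1+min_coins(11)=1+4=5, 1+min_coins(8)=1+3=4, 1+min_coins(1)=1+1=2) = 2
min_coins(15) = min(1+min_coins(14)=1+2=3, 1+min_coins(12)=1+2=3, 1+min_coins(9)=1+2=3, 1+min_coins(2)=1+2=3) = 3
min_coins(16) = min(1+min_coins(15)=1+3=4, 1+min_coins(13)=1+1=2, 1+min_coins(10)=1+3=4, 1+min_coins(3)=1+1=2) = 2
min_coins(17) = min(1+min_coins(16)=1+2=3, 1+min_coins(14)=1+2=3, 1+min_coins(11)=1+4=5, 1+min_coins(4)=1+2=3) = 3
min_coins(18) = min(1+min_coins(17)=1+3=4, 1+min_coins(15)=1+3=4, 1+min_coins(12)=1+2=3, 1+min_coins(5)=1+3=4) = 3
min_coins(19) = min(1+min_coins(18)=1+3=4, 1+min_coins(16)=1+2=3, 1+min_coins(13)=1+1=2, 1+min_coins(6)=1+1=2) = 2
min_coins(20) = min(1+min_coins(19)=1+2=3, 1+min_coins(17)=1+3=4, 1+min_coins(14)=1+2=3, 1+min_coins(7)=1+2=3) = 3
min_coins(21) = min(1+min_coins(20)=1+3=4, 1+min_coins(18)=1+3=4, 1+min_coins(15)=1+3=4, 1+min_coins(8)=1+3=4) = 4
min_coins(22) = min(1+min_coins(21)=1+4=5, 1+min_coins(19)=1+2=3, 1+min_coins(16)=1+2=3, 1+min_coins(9)=1+2=3) = 3
min_coins(23) = min(1+min_coins(22)=1+3=4, 1+min_coins(20)=1+3=4, 1+min_coins(17)=1+3=4, 1+min_coins(10)=1+3=4) = 4
min_coins(24) = min(1+min_coins(23)=1+4=5, 1+min_coins(21)=1+4=5, 1+min_coins(18)=1+3=4, 1+min_coins(11)=1+4=5) = 4
min_coins(25) = min(1+min_coins(24)=1+4=5, 1+min_coins(22)=1+3=4, 1+min_coins(19)=1+2=3, 1+min_coins(12)=1+2=3) = 3
min_coins(26) = min(1+min_coins(25)=1+3=4, 1+min_coins(23)=1+4=5, 1+min_coins(20)=1+3=4, 1+min_coins(13)=1+1=2) = 2
min_coins(27) = min(1+min_coins(26)=1+2=3, 1+min_coins(24)=1+4=5, 1+min_coins(21)=1+4=5, 1+min_coins(14)=1+2=3) = 3
min_coins(28) = min(1+min_coins(27)=1+3=4, 1+min_coins(25)=1+3=4, 1+min_coins(22)=1+3=4, 1+min_coins(15)=1+3=4) = 4
min_coins(29) = min(1+min_coins(28)=1+4=5, 1+min_coins(26)=1+2=3, 1+min_coins(23)=1+4=5, 1+min_coins(16)=1+2=3) = 3

3


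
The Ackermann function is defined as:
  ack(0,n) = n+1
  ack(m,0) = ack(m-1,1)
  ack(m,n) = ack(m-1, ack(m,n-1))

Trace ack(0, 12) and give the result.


ack(0, 12) = 13
Result: ack(0, 12) = 13

13


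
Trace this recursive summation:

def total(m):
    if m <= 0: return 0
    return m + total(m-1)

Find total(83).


total(83)
= 83 + 82 + 81 + 80 + 79 + 78 + 77 + 76 + 75 + 74 + 73 + 72 + 71 + 70 + 69 + 68 + 67 + 66 + 65 + 64 + 63 + 62 + 61 + 60 + 59 + 58 + 57 + 56 + 55 + 54 + 53 + 52 + 51 + 50 + 49 + 48 + 47 + 46 + 45 + 44 + 43 + 42 + 41 + 40 + 39 + 38 + 37 + 36 + 35 + 34 + 33 + 32 + 31 + 30 + 29 + 28 + 27 + 26 + 25 + 24 + 23 + 22 + 21 + 20 + 19 + 18 + 17 + 16 + 15 + 14 + 13 + 12 + 11 + 10 + 9 + 8 + 7 + 6 + 5 + 4 + 3 + 2 + 1 + total(0)
= 83 + 82 + 81 + 80 + 79 + 78 + 77 + 76 + 75 + 74 + 73 + 72 + 71 + 70 + 69 + 68 + 67 + 66 + 65 + 64 + 63 + 62 + 61 + 60 + 59 + 58 + 57 + 56 + 55 + 54 + 53 + 52 + 51 + 50 + 49 + 48 + 47 + 46 + 45 + 44 + 43 + 42 + 41 + 40 + 39 + 38 + 37 + 36 + 35 + 34 + 33 + 32 + 31 + 30 + 29 + 28 + 27 + 26 + 25 + 24 + 23 + 22 + 21 + 20 + 19 + 18 + 17 + 16 + 15 + 14 + 13 + 12 + 11 + 10 + 9 + 8 + 7 + 6 + 5 + 4 + 3 + 2 + 1 + 0
= 3486

3486


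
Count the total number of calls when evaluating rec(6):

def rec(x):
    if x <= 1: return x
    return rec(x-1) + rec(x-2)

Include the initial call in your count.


Let C(n) = total calls for rec(n)
C(0) = 1, C(1) = 1
C(2) = 1 + C(1) + C(0) = 1 + 1 + 1 = 3
C(3) = 1 + C(2) + C(1) = 1 + 3 + 1 = 5
C(4) = 1 + C(3) + C(2) = 1 + 5 + 3 = 9
C(5) = 1 + C(4) + C(3) = 1 + 9 + 5 = 15
C(6) = 1 + C(5) + C(4) = 1 + 15 + 9 = 25

25


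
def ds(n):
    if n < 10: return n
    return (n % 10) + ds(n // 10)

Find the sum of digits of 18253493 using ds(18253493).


ds(18253493) = 3 + ds(1825349)
ds(1825349) = 9 + ds(182534)
ds(182534) = 4 + ds(18253)
ds(18253) = 3 + ds(1825)
ds(1825) = 5 + ds(182)
ds(182) = 2 + ds(18)
ds(18) = 8 + ds(1)
ds(1) = 1  (base case)
Total: 3 + 9 + 4 + 3 + 5 + 2 + 8 + 1 = 35

35


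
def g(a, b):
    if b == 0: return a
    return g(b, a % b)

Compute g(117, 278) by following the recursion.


g(117, 278) = g(278, 117)
g(278, 117) = g(117, 44)
g(117, 44) = g(44, 29)
g(44, 29) = g(29, 15)
g(29, 15) = g(15, 14)
g(15, 14) = g(14, 1)
g(14, 1) = g(1, 0)
g(1, 0) = 1  (base case)

1


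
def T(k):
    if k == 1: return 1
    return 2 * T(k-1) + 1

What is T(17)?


T(17) = 2 * T(16) + 1
T(16) = 2 * T(15) + 1
T(15) = 2 * T(14) + 1
T(14) = 2 * T(13) + 1
T(13) = 2 * T(12) + 1
T(12) = 2 * T(11) + 1
T(11) = 2 * T(10) + 1
T(10) = 2 * T(9) + 1
T(9) = 2 * T(8) + 1
T(8) = 2 * T(7) + 1
T(7) = 2 * T(6) + 1
T(6) = 2 * T(5) + 1
T(5) = 2 * T(4) + 1
T(4) = 2 * T(3) + 1
T(3) = 2 * T(2) + 1
T(2) = 2 * T(1) + 1
T(1) = 1  (base case)
T(2) = 2 * 1 + 1 = 3
T(3) = 2 * 3 + 1 = 7
T(4) = 2 * 7 + 1 = 15
T(5) = 2 * 15 + 1 = 31
T(6) = 2 * 31 + 1 = 63
T(7) = 2 * 63 + 1 = 127
T(8) = 2 * 127 + 1 = 255
T(9) = 2 * 255 + 1 = 511
T(10) = 2 * 511 + 1 = 1023
T(11) = 2 * 1023 + 1 = 2047
T(12) = 2 * 2047 + 1 = 4095
T(13) = 2 * 4095 + 1 = 8191
T(14) = 2 * 8191 + 1 = 16383
T(15) = 2 * 16383 + 1 = 32767
T(16) = 2 * 32767 + 1 = 65535
T(17) = 2 * 65535 + 1 = 131071

131071


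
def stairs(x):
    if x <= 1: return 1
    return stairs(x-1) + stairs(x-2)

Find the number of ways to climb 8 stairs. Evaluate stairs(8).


Building up from base cases:
stairs(0) = 1
stairs(1) = 1
stairs(2) = stairs(1) + stairs(0) = 1 + 1 = 2
stairs(3) = stairs(2) + stairs(1) = 2 + 1 = 3
stairs(4) = stairs(3) + stairs(2) = 3 + 2 = 5
stairs(5) = stairs(4) + stairs(3) = 5 + 3 = 8
stairs(6) = stairs(5) + stairs(4) = 8 + 5 = 13
stairs(7) = stairs(6) + stairs(5) = 13 + 8 = 21
stairs(8) = stairs(7) + stairs(6) = 21 + 13 = 34

34


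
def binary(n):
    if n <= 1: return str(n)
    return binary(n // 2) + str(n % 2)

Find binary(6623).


binary(6623) = binary(3311) + '1'
binary(3311) = binary(1655) + '1'
binary(1655) = binary(827) + '1'
binary(827) = binary(413) + '1'
binary(413) = binary(206) + '1'
binary(206) = binary(103) + '0'
binary(103) = binary(51) + '1'
binary(51) = binary(25) + '1'
binary(25) = binary(12) + '1'
binary(12) = binary(6) + '0'
binary(6) = binary(3) + '0'
binary(3) = binary(1) + '1'
binary(1) = '1'  (base case)
Concatenating: '1' + '1' + '0' + '0' + '1' + '1' + '1' + '0' + '1' + '1' + '1' + '1' + '1' = '1100111011111'

1100111011111


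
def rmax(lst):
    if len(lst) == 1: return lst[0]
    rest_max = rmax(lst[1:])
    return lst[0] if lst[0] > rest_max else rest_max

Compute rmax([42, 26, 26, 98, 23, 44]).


rmax([42, 26, 26, 98, 23, 44]): compare 42 with rmax([26, 26, 98, 23, 44])
rmax([26, 26, 98, 23, 44]): compare 26 with rmax([26, 98, 23, 44])
rmax([26, 98, 23, 44]): compare 26 with rmax([98, 23, 44])
rmax([98, 23, 44]): compare 98 with rmax([23, 44])
rmax([23, 44]): compare 23 with rmax([44])
rmax([44]) = 44  (base case)
Compare 23 with 44 -> 44
Compare 98 with 44 -> 98
Compare 26 with 98 -> 98
Compare 26 with 98 -> 98
Compare 42 with 98 -> 98

98


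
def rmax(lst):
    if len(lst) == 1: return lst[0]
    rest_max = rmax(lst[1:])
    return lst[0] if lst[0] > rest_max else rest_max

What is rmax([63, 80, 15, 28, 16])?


rmax([63, 80, 15, 28, 16]): compare 63 with rmax([80, 15, 28, 16])
rmax([80, 15, 28, 16]): compare 80 with rmax([15, 28, 16])
rmax([15, 28, 16]): compare 15 with rmax([28, 16])
rmax([28, 16]): compare 28 with rmax([16])
rmax([16]) = 16  (base case)
Compare 28 with 16 -> 28
Compare 15 with 28 -> 28
Compare 80 with 28 -> 80
Compare 63 with 80 -> 80

80


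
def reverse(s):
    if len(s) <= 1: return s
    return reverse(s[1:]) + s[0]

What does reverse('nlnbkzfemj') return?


reverse('nlnbkzfemj') = reverse('lnbkzfemj') + 'n'
reverse('lnbkzfemj') = reverse('nbkzfemj') + 'l'
reverse('nbkzfemj') = reverse('bkzfemj') + 'n'
reverse('bkzfemj') = reverse('kzfemj') + 'b'
reverse('kzfemj') = reverse('zfemj') + 'k'
reverse('zfemj') = reverse('femj') + 'z'
reverse('femj') = reverse('emj') + 'f'
reverse('emj') = reverse('mj') + 'e'
reverse('mj') = reverse('j') + 'm'
reverse('j') = 'j'  (base case)
Concatenating: 'j' + 'm' + 'e' + 'f' + 'z' + 'k' + 'b' + 'n' + 'l' + 'n' = 'jmefzkbnln'

jmefzkbnln


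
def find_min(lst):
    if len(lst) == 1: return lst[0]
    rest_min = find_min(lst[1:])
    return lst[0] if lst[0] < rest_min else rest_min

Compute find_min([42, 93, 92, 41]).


find_min([42, 93, 92, 41]): compare 42 with find_min([93, 92, 41])
find_min([93, 92, 41]): compare 93 with find_min([92, 41])
find_min([92, 41]): compare 92 with find_min([41])
find_min([41]) = 41  (base case)
Compare 92 with 41 -> 41
Compare 93 with 41 -> 41
Compare 42 with 41 -> 41

41


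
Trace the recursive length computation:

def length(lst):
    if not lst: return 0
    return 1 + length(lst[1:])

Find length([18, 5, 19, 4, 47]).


length([18, 5, 19, 4, 47]) = 1 + length([5, 19, 4, 47])
length([5, 19, 4, 47]) = 1 + length([19, 4, 47])
length([19, 4, 47]) = 1 + length([4, 47])
length([4, 47]) = 1 + length([47])
length([47]) = 1 + length([])
length([]) = 0  (base case)
Unwinding: 1 + 1 + 1 + 1 + 1 + 0 = 5

5


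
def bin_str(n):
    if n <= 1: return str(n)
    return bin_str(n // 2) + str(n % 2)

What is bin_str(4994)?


bin_str(4994) = bin_str(2497) + '0'
bin_str(2497) = bin_str(1248) + '1'
bin_str(1248) = bin_str(624) + '0'
bin_str(624) = bin_str(312) + '0'
bin_str(312) = bin_str(156) + '0'
bin_str(156) = bin_str(78) + '0'
bin_str(78) = bin_str(39) + '0'
bin_str(39) = bin_str(19) + '1'
bin_str(19) = bin_str(9) + '1'
bin_str(9) = bin_str(4) + '1'
bin_str(4) = bin_str(2) + '0'
bin_str(2) = bin_str(1) + '0'
bin_str(1) = '1'  (base case)
Concatenating: '1' + '0' + '0' + '1' + '1' + '1' + '0' + '0' + '0' + '0' + '0' + '1' + '0' = '1001110000010'

1001110000010


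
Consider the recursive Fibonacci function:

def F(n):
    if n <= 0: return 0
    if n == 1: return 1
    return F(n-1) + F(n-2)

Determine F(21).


Computing F(21) bottom-up:
F(0) = 0
F(1) = 1
F(2) = F(1) + F(0) = 1 + 0 = 1
F(3) = F(2) + F(1) = 1 + 1 = 2
F(4) = F(3) + F(2) = 2 + 1 = 3
F(5) = F(4) + F(3) = 3 + 2 = 5
F(6) = F(5) + F(4) = 5 + 3 = 8
F(7) = F(6) + F(5) = 8 + 5 = 13
F(8) = F(7) + F(6) = 13 + 8 = 21
F(9) = F(8) + F(7) = 21 + 13 = 34
F(10) = F(9) + F(8) = 34 + 21 = 55
F(11) = F(10) + F(9) = 55 + 34 = 89
F(12) = F(11) + F(10) = 89 + 55 = 144
F(13) = F(12) + F(11) = 144 + 89 = 233
F(14) = F(13) + F(12) = 233 + 144 = 377
F(15) = F(14) + F(13) = 377 + 233 = 610
F(16) = F(15) + F(14) = 610 + 377 = 987
F(17) = F(16) + F(15) = 987 + 610 = 1597
F(18) = F(17) + F(16) = 1597 + 987 = 2584
F(19) = F(18) + F(17) = 2584 + 1597 = 4181
F(20) = F(19) + F(18) = 4181 + 2584 = 6765
F(21) = F(20) + F(19) = 6765 + 4181 = 10946

10946


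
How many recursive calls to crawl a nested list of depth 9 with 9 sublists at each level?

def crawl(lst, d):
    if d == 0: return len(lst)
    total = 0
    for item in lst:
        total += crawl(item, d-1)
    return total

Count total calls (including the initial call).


At depth 0 (root): 1 call
At depth 1: each of 1 parents calls crawl on 9 children = 9 calls
At depth 2: each of 9 parents calls crawl on 9 children = 81 calls
At depth 3: each of 81 parents calls crawl on 9 children = 729 calls
At depth 4: each of 729 parents calls crawl on 9 children = 6561 calls
At depth 5: each of 6561 parents calls crawl on 9 children = 59049 calls
At depth 6: each of 59049 parents calls crawl on 9 children = 531441 calls
At depth 7: each of 531441 parents calls crawl on 9 children = 4782969 calls
At depth 8: each of 4782969 parents calls crawl on 9 children = 43046721 calls
At depth 9: each of 43046721 parents calls crawl on 9 children = 387420489 calls
Total: 1 + 9 + 81 + 729 + 6561 + 59049 + 531441 + 4782969 + 43046721 + 387420489 = 435848050

435848050


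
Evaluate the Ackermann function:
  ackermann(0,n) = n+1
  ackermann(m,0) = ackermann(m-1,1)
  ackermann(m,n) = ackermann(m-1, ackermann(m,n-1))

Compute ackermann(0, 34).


ackermann(0, 34) = 35
Result: ackermann(0, 34) = 35

35


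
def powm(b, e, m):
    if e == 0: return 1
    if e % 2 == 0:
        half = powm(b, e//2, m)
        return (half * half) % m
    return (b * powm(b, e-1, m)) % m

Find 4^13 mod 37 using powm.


powm(4, 13, 37): e is odd, compute powm(4, 12, 37)
  powm(4, 12, 37): e is even, compute powm(4, 6, 37)
    powm(4, 6, 37): e is even, compute powm(4, 3, 37)
      powm(4, 3, 37): e is odd, compute powm(4, 2, 37)
        powm(4, 2, 37): e is even, compute powm(4, 1, 37)
          powm(4, 1, 37): e is odd, compute powm(4, 0, 37)
          powm(4, 0, 37) = 1
          (4 * 1) % 37 = 4
        half=4, (4*4) % 37 = 16
      (4 * 16) % 37 = 27
    half=27, (27*27) % 37 = 26
  half=26, (26*26) % 37 = 10
(4 * 10) % 37 = 3

3


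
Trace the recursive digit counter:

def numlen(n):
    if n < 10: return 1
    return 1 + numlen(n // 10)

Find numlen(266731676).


numlen(266731676) = 1 + numlen(26673167)
numlen(26673167) = 1 + numlen(2667316)
numlen(2667316) = 1 + numlen(266731)
numlen(266731) = 1 + numlen(26673)
numlen(26673) = 1 + numlen(2667)
numlen(2667) = 1 + numlen(266)
numlen(266) = 1 + numlen(26)
numlen(26) = 1 + numlen(2)
numlen(2) = 1  (base case: 2 < 10)
Unwinding: 1 + 1 + 1 + 1 + 1 + 1 + 1 + 1 + 1 = 9

9


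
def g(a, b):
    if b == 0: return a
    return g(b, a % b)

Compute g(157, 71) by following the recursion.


g(157, 71) = g(71, 15)
g(71, 15) = g(15, 11)
g(15, 11) = g(11, 4)
g(11, 4) = g(4, 3)
g(4, 3) = g(3, 1)
g(3, 1) = g(1, 0)
g(1, 0) = 1  (base case)

1


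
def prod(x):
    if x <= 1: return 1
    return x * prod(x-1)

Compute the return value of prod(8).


prod(8)
= 8 * prod(7)
= 8 * 7 * prod(6)
= 8 * 7 * 6 * prod(5)
= 8 * 7 * 6 * 5 * prod(4)
= 8 * 7 * 6 * 5 * 4 * prod(3)
= 8 * 7 * 6 * 5 * 4 * 3 * prod(2)
= 8 * 7 * 6 * 5 * 4 * 3 * 2 * prod(1)
= 8 * 7 * 6 * 5 * 4 * 3 * 2 * 1
= 40320

40320


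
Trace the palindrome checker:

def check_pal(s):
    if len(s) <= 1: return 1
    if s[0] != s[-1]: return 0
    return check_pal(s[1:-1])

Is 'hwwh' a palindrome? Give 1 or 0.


check_pal('hwwh'): s[0]='h' == s[-1]='h' -> check check_pal('ww')
check_pal('ww'): s[0]='w' == s[-1]='w' -> check check_pal('')
check_pal(''): len <= 1 -> return 1  (base case)
Result: 1 (palindrome)

1


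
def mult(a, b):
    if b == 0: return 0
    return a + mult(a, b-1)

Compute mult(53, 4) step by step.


mult(53, 4) = 53 + mult(53, 3)
mult(53, 3) = 53 + mult(53, 2)
mult(53, 2) = 53 + mult(53, 1)
mult(53, 1) = 53 + mult(53, 0)
mult(53, 0) = 0  (base case)
Total: 53 + 53 + 53 + 53 + 0 = 212

212


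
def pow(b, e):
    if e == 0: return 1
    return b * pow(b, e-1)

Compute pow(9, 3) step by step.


pow(9, 3)
= 9 * pow(9, 2)
= 9 * 9 * pow(9, 1)
= 9 * 9 * 9 * pow(9, 0)
= 9 * 9 * 9 * 1
= 729

729


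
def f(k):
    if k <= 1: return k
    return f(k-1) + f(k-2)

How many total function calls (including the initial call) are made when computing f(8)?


Let C(n) = total calls for f(n)
C(0) = 1, C(1) = 1
C(2) = 1 + C(1) + C(0) = 1 + 1 + 1 = 3
C(3) = 1 + C(2) + C(1) = 1 + 3 + 1 = 5
C(4) = 1 + C(3) + C(2) = 1 + 5 + 3 = 9
C(5) = 1 + C(4) + C(3) = 1 + 9 + 5 = 15
C(6) = 1 + C(5) + C(4) = 1 + 15 + 9 = 25
C(7) = 1 + C(6) + C(5) = 1 + 25 + 15 = 41
C(8) = 1 + C(7) + C(6) = 1 + 41 + 25 = 67

67


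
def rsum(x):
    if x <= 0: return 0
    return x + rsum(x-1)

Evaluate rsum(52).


rsum(52)
= 52 + 51 + 50 + 49 + 48 + 47 + 46 + 45 + 44 + 43 + 42 + 41 + 40 + 39 + 38 + 37 + 36 + 35 + 34 + 33 + 32 + 31 + 30 + 29 + 28 + 27 + 26 + 25 + 24 + 23 + 22 + 21 + 20 + 19 + 18 + 17 + 16 + 15 + 14 + 13 + 12 + 11 + 10 + 9 + 8 + 7 + 6 + 5 + 4 + 3 + 2 + 1 + rsum(0)
= 52 + 51 + 50 + 49 + 48 + 47 + 46 + 45 + 44 + 43 + 42 + 41 + 40 + 39 + 38 + 37 + 36 + 35 + 34 + 33 + 32 + 31 + 30 + 29 + 28 + 27 + 26 + 25 + 24 + 23 + 22 + 21 + 20 + 19 + 18 + 17 + 16 + 15 + 14 + 13 + 12 + 11 + 10 + 9 + 8 + 7 + 6 + 5 + 4 + 3 + 2 + 1 + 0
= 1378

1378


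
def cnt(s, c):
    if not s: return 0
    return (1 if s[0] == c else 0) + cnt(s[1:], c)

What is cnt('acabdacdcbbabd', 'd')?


s[0]='a' != 'd' -> 0
s[0]='c' != 'd' -> 0
s[0]='a' != 'd' -> 0
s[0]='b' != 'd' -> 0
s[0]='d' == 'd' -> 1
s[0]='a' != 'd' -> 0
s[0]='c' != 'd' -> 0
s[0]='d' == 'd' -> 1
s[0]='c' != 'd' -> 0
s[0]='b' != 'd' -> 0
s[0]='b' != 'd' -> 0
s[0]='a' != 'd' -> 0
s[0]='b' != 'd' -> 0
s[0]='d' == 'd' -> 1
Sum: 0 + 0 + 0 + 0 + 1 + 0 + 0 + 1 + 0 + 0 + 0 + 0 + 0 + 1 = 3

3


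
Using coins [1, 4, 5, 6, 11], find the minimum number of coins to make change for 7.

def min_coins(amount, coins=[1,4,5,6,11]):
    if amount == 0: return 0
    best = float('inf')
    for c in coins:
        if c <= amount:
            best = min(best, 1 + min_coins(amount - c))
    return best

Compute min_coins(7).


Building up with DP:
min_coins(0) = 0
min_coins(1) = min(1+min_coins(0)=1+0=1) = 1
min_coins(2) = min(1+min_coins(1)=1+1=2) = 2
min_coins(3) = min(1+min_coins(2)=1+2=3) = 3
min_coins(4) = min(1+min_coins(3)=1+3=4, 1+min_coins(0)=1+0=1) = 1
min_coins(5) = min(1+min_coins(4)=1+1=2, 1+min_coins(1)=1+1=2, 1+min_coins(0)=1+0=1) = 1
min_coins(6) = min(1+min_coins(5)=1+1=2, 1+min_coins(2)=1+2=3, 1+min_coins(1)=1+1=2, 1+min_coins(0)=1+0=1) = 1
min_coins(7) = min(1+min_coins(6)=1+1=2, 1+min_coins(3)=1+3=4, 1+min_coins(2)=1+2=3, 1+min_coins(1)=1+1=2) = 2

2


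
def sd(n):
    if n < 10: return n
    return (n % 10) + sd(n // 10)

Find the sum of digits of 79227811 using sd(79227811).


sd(79227811) = 1 + sd(7922781)
sd(7922781) = 1 + sd(792278)
sd(792278) = 8 + sd(79227)
sd(79227) = 7 + sd(7922)
sd(7922) = 2 + sd(792)
sd(792) = 2 + sd(79)
sd(79) = 9 + sd(7)
sd(7) = 7  (base case)
Total: 1 + 1 + 8 + 7 + 2 + 2 + 9 + 7 = 37

37


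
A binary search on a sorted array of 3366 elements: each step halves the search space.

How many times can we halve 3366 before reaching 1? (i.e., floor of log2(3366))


3366 / 2 = 1683
1683 / 2 = 841
841 / 2 = 420
420 / 2 = 210
210 / 2 = 105
105 / 2 = 52
52 / 2 = 26
26 / 2 = 13
13 / 2 = 6
6 / 2 = 3
3 / 2 = 1
Reached 1 after 11 halvings

11


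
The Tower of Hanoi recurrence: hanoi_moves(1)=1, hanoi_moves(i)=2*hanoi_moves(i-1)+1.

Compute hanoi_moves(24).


hanoi_moves(24) = 2 * hanoi_moves(23) + 1
hanoi_moves(23) = 2 * hanoi_moves(22) + 1
hanoi_moves(22) = 2 * hanoi_moves(21) + 1
hanoi_moves(21) = 2 * hanoi_moves(20) + 1
hanoi_moves(20) = 2 * hanoi_moves(19) + 1
hanoi_moves(19) = 2 * hanoi_moves(18) + 1
hanoi_moves(18) = 2 * hanoi_moves(17) + 1
hanoi_moves(17) = 2 * hanoi_moves(16) + 1
hanoi_moves(16) = 2 * hanoi_moves(15) + 1
hanoi_moves(15) = 2 * hanoi_moves(14) + 1
hanoi_moves(14) = 2 * hanoi_moves(13) + 1
hanoi_moves(13) = 2 * hanoi_moves(12) + 1
hanoi_moves(12) = 2 * hanoi_moves(11) + 1
hanoi_moves(11) = 2 * hanoi_moves(10) + 1
hanoi_moves(10) = 2 * hanoi_moves(9) + 1
hanoi_moves(9) = 2 * hanoi_moves(8) + 1
hanoi_moves(8) = 2 * hanoi_moves(7) + 1
hanoi_moves(7) = 2 * hanoi_moves(6) + 1
hanoi_moves(6) = 2 * hanoi_moves(5) + 1
hanoi_moves(5) = 2 * hanoi_moves(4) + 1
hanoi_moves(4) = 2 * hanoi_moves(3) + 1
hanoi_moves(3) = 2 * hanoi_moves(2) + 1
hanoi_moves(2) = 2 * hanoi_moves(1) + 1
hanoi_moves(1) = 1  (base case)
hanoi_moves(2) = 2 * 1 + 1 = 3
hanoi_moves(3) = 2 * 3 + 1 = 7
hanoi_moves(4) = 2 * 7 + 1 = 15
hanoi_moves(5) = 2 * 15 + 1 = 31
hanoi_moves(6) = 2 * 31 + 1 = 63
hanoi_moves(7) = 2 * 63 + 1 = 127
hanoi_moves(8) = 2 * 127 + 1 = 255
hanoi_moves(9) = 2 * 255 + 1 = 511
hanoi_moves(10) = 2 * 511 + 1 = 1023
hanoi_moves(11) = 2 * 1023 + 1 = 2047
hanoi_moves(12) = 2 * 2047 + 1 = 4095
hanoi_moves(13) = 2 * 4095 + 1 = 8191
hanoi_moves(14) = 2 * 8191 + 1 = 16383
hanoi_moves(15) = 2 * 16383 + 1 = 32767
hanoi_moves(16) = 2 * 32767 + 1 = 65535
hanoi_moves(17) = 2 * 65535 + 1 = 131071
hanoi_moves(18) = 2 * 131071 + 1 = 262143
hanoi_moves(19) = 2 * 262143 + 1 = 524287
hanoi_moves(20) = 2 * 524287 + 1 = 1048575
hanoi_moves(21) = 2 * 1048575 + 1 = 2097151
hanoi_moves(22) = 2 * 2097151 + 1 = 4194303
hanoi_moves(23) = 2 * 4194303 + 1 = 8388607
hanoi_moves(24) = 2 * 8388607 + 1 = 16777215

16777215


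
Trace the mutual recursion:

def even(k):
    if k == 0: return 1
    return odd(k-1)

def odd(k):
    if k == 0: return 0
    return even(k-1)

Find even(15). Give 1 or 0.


even(15) = odd(14)
odd(14) = even(13)
even(13) = odd(12)
odd(12) = even(11)
even(11) = odd(10)
odd(10) = even(9)
even(9) = odd(8)
odd(8) = even(7)
even(7) = odd(6)
odd(6) = even(5)
even(5) = odd(4)
odd(4) = even(3)
even(3) = odd(2)
odd(2) = even(1)
even(1) = odd(0)
odd(0) = 0  (base case)
Result: 0

0


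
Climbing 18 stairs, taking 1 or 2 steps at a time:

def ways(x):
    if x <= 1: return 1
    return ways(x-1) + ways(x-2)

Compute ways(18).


Building up from base cases:
ways(0) = 1
ways(1) = 1
ways(2) = ways(1) + ways(0) = 1 + 1 = 2
ways(3) = ways(2) + ways(1) = 2 + 1 = 3
ways(4) = ways(3) + ways(2) = 3 + 2 = 5
ways(5) = ways(4) + ways(3) = 5 + 3 = 8
ways(6) = ways(5) + ways(4) = 8 + 5 = 13
ways(7) = ways(6) + ways(5) = 13 + 8 = 21
ways(8) = ways(7) + ways(6) = 21 + 13 = 34
ways(9) = ways(8) + ways(7) = 34 + 21 = 55
ways(10) = ways(9) + ways(8) = 55 + 34 = 89
ways(11) = ways(10) + ways(9) = 89 + 55 = 144
ways(12) = ways(11) + ways(10) = 144 + 89 = 233
ways(13) = ways(12) + ways(11) = 233 + 144 = 377
ways(14) = ways(13) + ways(12) = 377 + 233 = 610
ways(15) = ways(14) + ways(13) = 610 + 377 = 987
ways(16) = ways(15) + ways(14) = 987 + 610 = 1597
ways(17) = ways(16) + ways(15) = 1597 + 987 = 2584
ways(18) = ways(17) + ways(16) = 2584 + 1597 = 4181

4181


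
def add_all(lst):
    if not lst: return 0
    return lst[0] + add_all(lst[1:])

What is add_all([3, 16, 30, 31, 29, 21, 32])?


add_all([3, 16, 30, 31, 29, 21, 32]) = 3 + add_all([16, 30, 31, 29, 21, 32])
add_all([16, 30, 31, 29, 21, 32]) = 16 + add_all([30, 31, 29, 21, 32])
add_all([30, 31, 29, 21, 32]) = 30 + add_all([31, 29, 21, 32])
add_all([31, 29, 21, 32]) = 31 + add_all([29, 21, 32])
add_all([29, 21, 32]) = 29 + add_all([21, 32])
add_all([21, 32]) = 21 + add_all([32])
add_all([32]) = 32 + add_all([])
add_all([]) = 0  (base case)
Total: 3 + 16 + 30 + 31 + 29 + 21 + 32 + 0 = 162

162


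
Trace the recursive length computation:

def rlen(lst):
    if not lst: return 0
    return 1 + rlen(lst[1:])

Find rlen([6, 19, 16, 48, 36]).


rlen([6, 19, 16, 48, 36]) = 1 + rlen([19, 16, 48, 36])
rlen([19, 16, 48, 36]) = 1 + rlen([16, 48, 36])
rlen([16, 48, 36]) = 1 + rlen([48, 36])
rlen([48, 36]) = 1 + rlen([36])
rlen([36]) = 1 + rlen([])
rlen([]) = 0  (base case)
Unwinding: 1 + 1 + 1 + 1 + 1 + 0 = 5

5


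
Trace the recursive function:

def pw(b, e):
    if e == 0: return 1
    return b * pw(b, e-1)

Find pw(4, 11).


pw(4, 11)
= 4 * pw(4, 10)
= 4 * 4 * pw(4, 9)
= 4 * 4 * 4 * pw(4, 8)
= 4 * 4 * 4 * 4 * pw(4, 7)
= 4 * 4 * 4 * 4 * 4 * pw(4, 6)
= 4 * 4 * 4 * 4 * 4 * 4 * pw(4, 5)
= 4 * 4 * 4 * 4 * 4 * 4 * 4 * pw(4, 4)
= 4 * 4 * 4 * 4 * 4 * 4 * 4 * 4 * pw(4, 3)
= 4 * 4 * 4 * 4 * 4 * 4 * 4 * 4 * 4 * pw(4, 2)
= 4 * 4 * 4 * 4 * 4 * 4 * 4 * 4 * 4 * 4 * pw(4, 1)
= 4 * 4 * 4 * 4 * 4 * 4 * 4 * 4 * 4 * 4 * 4 * pw(4, 0)
= 4 * 4 * 4 * 4 * 4 * 4 * 4 * 4 * 4 * 4 * 4 * 1
= 4194304

4194304


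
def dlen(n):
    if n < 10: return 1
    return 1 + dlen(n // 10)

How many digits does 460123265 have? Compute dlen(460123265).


dlen(460123265) = 1 + dlen(46012326)
dlen(46012326) = 1 + dlen(4601232)
dlen(4601232) = 1 + dlen(460123)
dlen(460123) = 1 + dlen(46012)
dlen(46012) = 1 + dlen(4601)
dlen(4601) = 1 + dlen(460)
dlen(460) = 1 + dlen(46)
dlen(46) = 1 + dlen(4)
dlen(4) = 1  (base case: 4 < 10)
Unwinding: 1 + 1 + 1 + 1 + 1 + 1 + 1 + 1 + 1 = 9

9


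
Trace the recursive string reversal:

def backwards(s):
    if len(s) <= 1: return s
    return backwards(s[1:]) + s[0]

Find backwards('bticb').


backwards('bticb') = backwards('ticb') + 'b'
backwards('ticb') = backwards('icb') + 't'
backwards('icb') = backwards('cb') + 'i'
backwards('cb') = backwards('b') + 'c'
backwards('b') = 'b'  (base case)
Concatenating: 'b' + 'c' + 'i' + 't' + 'b' = 'bcitb'

bcitb


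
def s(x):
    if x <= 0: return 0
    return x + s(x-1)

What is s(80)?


s(80)
= 80 + 79 + 78 + 77 + 76 + 75 + 74 + 73 + 72 + 71 + 70 + 69 + 68 + 67 + 66 + 65 + 64 + 63 + 62 + 61 + 60 + 59 + 58 + 57 + 56 + 55 + 54 + 53 + 52 + 51 + 50 + 49 + 48 + 47 + 46 + 45 + 44 + 43 + 42 + 41 + 40 + 39 + 38 + 37 + 36 + 35 + 34 + 33 + 32 + 31 + 30 + 29 + 28 + 27 + 26 + 25 + 24 + 23 + 22 + 21 + 20 + 19 + 18 + 17 + 16 + 15 + 14 + 13 + 12 + 11 + 10 + 9 + 8 + 7 + 6 + 5 + 4 + 3 + 2 + 1 + s(0)
= 80 + 79 + 78 + 77 + 76 + 75 + 74 + 73 + 72 + 71 + 70 + 69 + 68 + 67 + 66 + 65 + 64 + 63 + 62 + 61 + 60 + 59 + 58 + 57 + 56 + 55 + 54 + 53 + 52 + 51 + 50 + 49 + 48 + 47 + 46 + 45 + 44 + 43 + 42 + 41 + 40 + 39 + 38 + 37 + 36 + 35 + 34 + 33 + 32 + 31 + 30 + 29 + 28 + 27 + 26 + 25 + 24 + 23 + 22 + 21 + 20 + 19 + 18 + 17 + 16 + 15 + 14 + 13 + 12 + 11 + 10 + 9 + 8 + 7 + 6 + 5 + 4 + 3 + 2 + 1 + 0
= 3240

3240


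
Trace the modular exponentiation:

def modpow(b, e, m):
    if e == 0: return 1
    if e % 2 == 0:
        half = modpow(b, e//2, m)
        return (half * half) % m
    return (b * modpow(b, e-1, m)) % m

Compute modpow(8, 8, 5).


modpow(8, 8, 5): e is even, compute modpow(8, 4, 5)
  modpow(8, 4, 5): e is even, compute modpow(8, 2, 5)
    modpow(8, 2, 5): e is even, compute modpow(8, 1, 5)
      modpow(8, 1, 5): e is odd, compute modpow(8, 0, 5)
        modpow(8, 0, 5) = 1
      (8 * 1) % 5 = 3
    half=3, (3*3) % 5 = 4
  half=4, (4*4) % 5 = 1
half=1, (1*1) % 5 = 1

1
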